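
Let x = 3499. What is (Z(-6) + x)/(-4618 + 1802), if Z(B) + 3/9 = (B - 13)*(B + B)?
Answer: -2795/2112 ≈ -1.3234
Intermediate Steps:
Z(B) = -⅓ + 2*B*(-13 + B) (Z(B) = -⅓ + (B - 13)*(B + B) = -⅓ + (-13 + B)*(2*B) = -⅓ + 2*B*(-13 + B))
(Z(-6) + x)/(-4618 + 1802) = ((-⅓ - 26*(-6) + 2*(-6)²) + 3499)/(-4618 + 1802) = ((-⅓ + 156 + 2*36) + 3499)/(-2816) = ((-⅓ + 156 + 72) + 3499)*(-1/2816) = (683/3 + 3499)*(-1/2816) = (11180/3)*(-1/2816) = -2795/2112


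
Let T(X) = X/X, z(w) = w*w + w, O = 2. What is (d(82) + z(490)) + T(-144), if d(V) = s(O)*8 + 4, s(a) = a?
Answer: 240611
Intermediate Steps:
d(V) = 20 (d(V) = 2*8 + 4 = 16 + 4 = 20)
z(w) = w + w² (z(w) = w² + w = w + w²)
T(X) = 1
(d(82) + z(490)) + T(-144) = (20 + 490*(1 + 490)) + 1 = (20 + 490*491) + 1 = (20 + 240590) + 1 = 240610 + 1 = 240611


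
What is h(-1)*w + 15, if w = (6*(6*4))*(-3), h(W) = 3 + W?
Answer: -849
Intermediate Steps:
w = -432 (w = (6*24)*(-3) = 144*(-3) = -432)
h(-1)*w + 15 = (3 - 1)*(-432) + 15 = 2*(-432) + 15 = -864 + 15 = -849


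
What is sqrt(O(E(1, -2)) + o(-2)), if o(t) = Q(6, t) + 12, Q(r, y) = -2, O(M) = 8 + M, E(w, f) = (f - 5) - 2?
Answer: 3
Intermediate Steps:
E(w, f) = -7 + f (E(w, f) = (-5 + f) - 2 = -7 + f)
o(t) = 10 (o(t) = -2 + 12 = 10)
sqrt(O(E(1, -2)) + o(-2)) = sqrt((8 + (-7 - 2)) + 10) = sqrt((8 - 9) + 10) = sqrt(-1 + 10) = sqrt(9) = 3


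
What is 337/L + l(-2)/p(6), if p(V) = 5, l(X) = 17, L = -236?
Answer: 2327/1180 ≈ 1.9720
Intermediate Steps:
337/L + l(-2)/p(6) = 337/(-236) + 17/5 = 337*(-1/236) + 17*(⅕) = -337/236 + 17/5 = 2327/1180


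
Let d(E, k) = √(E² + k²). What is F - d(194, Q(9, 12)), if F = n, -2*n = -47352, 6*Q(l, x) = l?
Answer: 23676 - √150553/2 ≈ 23482.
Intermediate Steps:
Q(l, x) = l/6
n = 23676 (n = -½*(-47352) = 23676)
F = 23676
F - d(194, Q(9, 12)) = 23676 - √(194² + ((⅙)*9)²) = 23676 - √(37636 + (3/2)²) = 23676 - √(37636 + 9/4) = 23676 - √(150553/4) = 23676 - √150553/2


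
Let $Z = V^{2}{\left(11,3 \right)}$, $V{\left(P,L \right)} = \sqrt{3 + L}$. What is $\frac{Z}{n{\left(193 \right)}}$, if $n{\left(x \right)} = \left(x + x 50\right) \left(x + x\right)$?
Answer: $\frac{1}{633233} \approx 1.5792 \cdot 10^{-6}$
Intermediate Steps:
$n{\left(x \right)} = 102 x^{2}$ ($n{\left(x \right)} = \left(x + 50 x\right) 2 x = 51 x 2 x = 102 x^{2}$)
$Z = 6$ ($Z = \left(\sqrt{3 + 3}\right)^{2} = \left(\sqrt{6}\right)^{2} = 6$)
$\frac{Z}{n{\left(193 \right)}} = \frac{6}{102 \cdot 193^{2}} = \frac{6}{102 \cdot 37249} = \frac{6}{3799398} = 6 \cdot \frac{1}{3799398} = \frac{1}{633233}$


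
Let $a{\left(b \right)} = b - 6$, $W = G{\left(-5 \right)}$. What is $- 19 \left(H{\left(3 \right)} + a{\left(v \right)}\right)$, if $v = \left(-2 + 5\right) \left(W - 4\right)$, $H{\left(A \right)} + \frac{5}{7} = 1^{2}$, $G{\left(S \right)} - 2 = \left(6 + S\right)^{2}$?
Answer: $\frac{1159}{7} \approx 165.57$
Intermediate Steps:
$G{\left(S \right)} = 2 + \left(6 + S\right)^{2}$
$W = 3$ ($W = 2 + \left(6 - 5\right)^{2} = 2 + 1^{2} = 2 + 1 = 3$)
$H{\left(A \right)} = \frac{2}{7}$ ($H{\left(A \right)} = - \frac{5}{7} + 1^{2} = - \frac{5}{7} + 1 = \frac{2}{7}$)
$v = -3$ ($v = \left(-2 + 5\right) \left(3 - 4\right) = 3 \left(-1\right) = -3$)
$a{\left(b \right)} = -6 + b$
$- 19 \left(H{\left(3 \right)} + a{\left(v \right)}\right) = - 19 \left(\frac{2}{7} - 9\right) = \left(-19\right) \left(- \frac{61}{7}\right) = \frac{1159}{7}$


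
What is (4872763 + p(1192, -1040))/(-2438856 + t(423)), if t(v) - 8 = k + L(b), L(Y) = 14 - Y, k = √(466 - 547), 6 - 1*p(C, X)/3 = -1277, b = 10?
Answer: -3964431972176/1982653352139 - 4876612*I/660884450713 ≈ -1.9996 - 7.3789e-6*I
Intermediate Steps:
p(C, X) = 3849 (p(C, X) = 18 - 3*(-1277) = 18 + 3831 = 3849)
k = 9*I (k = √(-81) = 9*I ≈ 9.0*I)
t(v) = 12 + 9*I (t(v) = 8 + (9*I + (14 - 1*10)) = 8 + (9*I + (14 - 10)) = 8 + (9*I + 4) = 8 + (4 + 9*I) = 12 + 9*I)
(4872763 + p(1192, -1040))/(-2438856 + t(423)) = (4872763 + 3849)/(-2438856 + (12 + 9*I)) = 4876612/(-2438844 + 9*I) = 4876612*((-2438844 - 9*I)/5947960056417) = 4876612*(-2438844 - 9*I)/5947960056417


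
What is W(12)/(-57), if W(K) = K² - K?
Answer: -44/19 ≈ -2.3158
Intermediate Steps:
W(12)/(-57) = (12*(-1 + 12))/(-57) = (12*11)*(-1/57) = 132*(-1/57) = -44/19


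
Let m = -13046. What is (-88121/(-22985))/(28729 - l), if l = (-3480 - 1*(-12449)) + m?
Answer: 88121/754045910 ≈ 0.00011686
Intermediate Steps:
l = -4077 (l = (-3480 - 1*(-12449)) - 13046 = (-3480 + 12449) - 13046 = 8969 - 13046 = -4077)
(-88121/(-22985))/(28729 - l) = (-88121/(-22985))/(28729 - 1*(-4077)) = (-88121*(-1/22985))/(28729 + 4077) = (88121/22985)/32806 = (88121/22985)*(1/32806) = 88121/754045910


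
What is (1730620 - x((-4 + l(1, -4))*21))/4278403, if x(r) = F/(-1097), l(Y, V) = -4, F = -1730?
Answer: 1898488410/4693408091 ≈ 0.40450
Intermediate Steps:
x(r) = 1730/1097 (x(r) = -1730/(-1097) = -1730*(-1/1097) = 1730/1097)
(1730620 - x((-4 + l(1, -4))*21))/4278403 = (1730620 - 1*1730/1097)/4278403 = (1730620 - 1730/1097)*(1/4278403) = (1898488410/1097)*(1/4278403) = 1898488410/4693408091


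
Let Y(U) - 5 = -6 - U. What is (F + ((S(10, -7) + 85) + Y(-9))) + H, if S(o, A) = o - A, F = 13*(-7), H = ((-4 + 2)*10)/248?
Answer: 1173/62 ≈ 18.919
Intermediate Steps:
H = -5/62 (H = -2*10*(1/248) = -20*1/248 = -5/62 ≈ -0.080645)
F = -91
Y(U) = -1 - U (Y(U) = 5 + (-6 - U) = -1 - U)
(F + ((S(10, -7) + 85) + Y(-9))) + H = (-91 + (((10 - 1*(-7)) + 85) + (-1 - 1*(-9)))) - 5/62 = (-91 + (((10 + 7) + 85) + (-1 + 9))) - 5/62 = (-91 + ((17 + 85) + 8)) - 5/62 = (-91 + (102 + 8)) - 5/62 = (-91 + 110) - 5/62 = 19 - 5/62 = 1173/62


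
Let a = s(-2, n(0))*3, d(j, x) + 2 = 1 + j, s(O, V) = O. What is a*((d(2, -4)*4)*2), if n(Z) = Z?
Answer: -48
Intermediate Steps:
d(j, x) = -1 + j (d(j, x) = -2 + (1 + j) = -1 + j)
a = -6 (a = -2*3 = -6)
a*((d(2, -4)*4)*2) = -6*(-1 + 2)*4*2 = -6*1*4*2 = -24*2 = -6*8 = -48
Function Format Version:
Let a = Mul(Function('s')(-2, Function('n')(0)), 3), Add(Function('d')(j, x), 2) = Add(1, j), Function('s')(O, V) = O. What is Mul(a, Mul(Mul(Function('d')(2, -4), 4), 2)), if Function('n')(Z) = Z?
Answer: -48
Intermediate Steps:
Function('d')(j, x) = Add(-1, j) (Function('d')(j, x) = Add(-2, Add(1, j)) = Add(-1, j))
a = -6 (a = Mul(-2, 3) = -6)
Mul(a, Mul(Mul(Function('d')(2, -4), 4), 2)) = Mul(-6, Mul(Mul(Add(-1, 2), 4), 2)) = Mul(-6, Mul(Mul(1, 4), 2)) = Mul(-6, Mul(4, 2)) = Mul(-6, 8) = -48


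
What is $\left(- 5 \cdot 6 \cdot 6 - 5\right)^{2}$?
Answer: $34225$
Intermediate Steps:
$\left(- 5 \cdot 6 \cdot 6 - 5\right)^{2} = \left(\left(-5\right) 36 - 5\right)^{2} = \left(-180 - 5\right)^{2} = \left(-185\right)^{2} = 34225$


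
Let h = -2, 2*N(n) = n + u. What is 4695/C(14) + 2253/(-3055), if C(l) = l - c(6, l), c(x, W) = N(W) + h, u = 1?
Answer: 28648149/51935 ≈ 551.62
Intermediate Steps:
N(n) = 1/2 + n/2 (N(n) = (n + 1)/2 = (1 + n)/2 = 1/2 + n/2)
c(x, W) = -3/2 + W/2 (c(x, W) = (1/2 + W/2) - 2 = -3/2 + W/2)
C(l) = 3/2 + l/2 (C(l) = l - (-3/2 + l/2) = l + (3/2 - l/2) = 3/2 + l/2)
4695/C(14) + 2253/(-3055) = 4695/(3/2 + (1/2)*14) + 2253/(-3055) = 4695/(3/2 + 7) + 2253*(-1/3055) = 4695/(17/2) - 2253/3055 = 4695*(2/17) - 2253/3055 = 9390/17 - 2253/3055 = 28648149/51935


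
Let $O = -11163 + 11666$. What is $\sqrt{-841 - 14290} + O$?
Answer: $503 + i \sqrt{15131} \approx 503.0 + 123.01 i$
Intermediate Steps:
$O = 503$
$\sqrt{-841 - 14290} + O = \sqrt{-841 - 14290} + 503 = \sqrt{-15131} + 503 = i \sqrt{15131} + 503 = 503 + i \sqrt{15131}$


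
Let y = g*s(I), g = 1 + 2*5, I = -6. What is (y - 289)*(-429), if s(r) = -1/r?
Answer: 246389/2 ≈ 1.2319e+5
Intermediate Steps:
g = 11 (g = 1 + 10 = 11)
y = 11/6 (y = 11*(-1/(-6)) = 11*(-1*(-⅙)) = 11*(⅙) = 11/6 ≈ 1.8333)
(y - 289)*(-429) = (11/6 - 289)*(-429) = -1723/6*(-429) = 246389/2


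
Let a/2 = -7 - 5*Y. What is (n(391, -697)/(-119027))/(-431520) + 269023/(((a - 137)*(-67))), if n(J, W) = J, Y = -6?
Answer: 13817702190357847/313157351750880 ≈ 44.124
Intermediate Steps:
a = 46 (a = 2*(-7 - 5*(-6)) = 2*(-7 + 30) = 2*23 = 46)
(n(391, -697)/(-119027))/(-431520) + 269023/(((a - 137)*(-67))) = (391/(-119027))/(-431520) + 269023/(((46 - 137)*(-67))) = (391*(-1/119027))*(-1/431520) + 269023/((-91*(-67))) = -391/119027*(-1/431520) + 269023/6097 = 391/51362531040 + 269023*(1/6097) = 391/51362531040 + 269023/6097 = 13817702190357847/313157351750880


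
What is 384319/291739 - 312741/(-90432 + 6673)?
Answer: 9494532440/1879674377 ≈ 5.0512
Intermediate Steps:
384319/291739 - 312741/(-90432 + 6673) = 384319*(1/291739) - 312741/(-83759) = 384319/291739 - 312741*(-1/83759) = 384319/291739 + 24057/6443 = 9494532440/1879674377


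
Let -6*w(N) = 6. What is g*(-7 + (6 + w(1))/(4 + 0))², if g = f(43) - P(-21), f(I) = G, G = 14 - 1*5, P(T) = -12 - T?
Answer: 0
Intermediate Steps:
w(N) = -1 (w(N) = -⅙*6 = -1)
G = 9 (G = 14 - 5 = 9)
f(I) = 9
g = 0 (g = 9 - (-12 - 1*(-21)) = 9 - (-12 + 21) = 9 - 1*9 = 9 - 9 = 0)
g*(-7 + (6 + w(1))/(4 + 0))² = 0*(-7 + (6 - 1)/(4 + 0))² = 0*(-7 + 5/4)² = 0*(-23/4)² = 0*(529/16) = 0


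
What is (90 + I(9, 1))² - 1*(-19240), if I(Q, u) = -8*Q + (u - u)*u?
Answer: 19564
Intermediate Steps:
I(Q, u) = -8*Q (I(Q, u) = -8*Q + 0*u = -8*Q + 0 = -8*Q)
(90 + I(9, 1))² - 1*(-19240) = (90 - 8*9)² - 1*(-19240) = (90 - 72)² + 19240 = 18² + 19240 = 324 + 19240 = 19564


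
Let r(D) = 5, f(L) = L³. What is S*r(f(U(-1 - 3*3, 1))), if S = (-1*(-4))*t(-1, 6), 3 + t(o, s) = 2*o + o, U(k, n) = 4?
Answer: -120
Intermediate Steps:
t(o, s) = -3 + 3*o (t(o, s) = -3 + (2*o + o) = -3 + 3*o)
S = -24 (S = (-1*(-4))*(-3 + 3*(-1)) = 4*(-3 - 3) = 4*(-6) = -24)
S*r(f(U(-1 - 3*3, 1))) = -24*5 = -120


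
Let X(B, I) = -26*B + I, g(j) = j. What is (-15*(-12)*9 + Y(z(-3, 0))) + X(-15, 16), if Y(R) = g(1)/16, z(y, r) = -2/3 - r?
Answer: 32417/16 ≈ 2026.1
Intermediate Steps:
X(B, I) = I - 26*B
z(y, r) = -⅔ - r (z(y, r) = -2*⅓ - r = -⅔ - r)
Y(R) = 1/16
(-15*(-12)*9 + Y(z(-3, 0))) + X(-15, 16) = (-15*(-12)*9 + 1/16) + (16 - 26*(-15)) = (180*9 + 1/16) + (16 + 390) = (1620 + 1/16) + 406 = 25921/16 + 406 = 32417/16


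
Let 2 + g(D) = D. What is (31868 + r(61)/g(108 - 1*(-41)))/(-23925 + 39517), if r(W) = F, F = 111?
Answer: 1561569/764008 ≈ 2.0439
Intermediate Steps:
r(W) = 111
g(D) = -2 + D
(31868 + r(61)/g(108 - 1*(-41)))/(-23925 + 39517) = (31868 + 111/(-2 + (108 - 1*(-41))))/(-23925 + 39517) = (31868 + 111/(-2 + (108 + 41)))/15592 = (31868 + 111/(-2 + 149))*(1/15592) = (31868 + 111/147)*(1/15592) = (31868 + 111*(1/147))*(1/15592) = (31868 + 37/49)*(1/15592) = (1561569/49)*(1/15592) = 1561569/764008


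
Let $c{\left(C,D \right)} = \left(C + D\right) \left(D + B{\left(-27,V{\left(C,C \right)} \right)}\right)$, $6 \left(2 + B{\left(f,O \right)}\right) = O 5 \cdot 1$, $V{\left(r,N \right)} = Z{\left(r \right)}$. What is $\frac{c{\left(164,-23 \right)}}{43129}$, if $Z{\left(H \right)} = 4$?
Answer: $- \frac{3055}{43129} \approx -0.070834$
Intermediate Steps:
$V{\left(r,N \right)} = 4$
$B{\left(f,O \right)} = -2 + \frac{5 O}{6}$ ($B{\left(f,O \right)} = -2 + \frac{O 5 \cdot 1}{6} = -2 + \frac{5 O 1}{6} = -2 + \frac{5 O}{6}$)
$c{\left(C,D \right)} = \left(\frac{4}{3} + D\right) \left(C + D\right)$ ($c{\left(C,D \right)} = \left(C + D\right) \left(D + \left(-2 + \frac{5}{6} \cdot 4\right)\right) = \left(C + D\right) \left(D + \left(-2 + \frac{10}{3}\right)\right) = \left(C + D\right) \left(D + \frac{4}{3}\right) = \left(C + D\right) \left(\frac{4}{3} + D\right) = \left(\frac{4}{3} + D\right) \left(C + D\right)$)
$\frac{c{\left(164,-23 \right)}}{43129} = \frac{\left(-23\right)^{2} + \frac{4}{3} \cdot 164 + \frac{4}{3} \left(-23\right) + 164 \left(-23\right)}{43129} = \left(529 + \frac{656}{3} - \frac{92}{3} - 3772\right) \frac{1}{43129} = \left(-3055\right) \frac{1}{43129} = - \frac{3055}{43129}$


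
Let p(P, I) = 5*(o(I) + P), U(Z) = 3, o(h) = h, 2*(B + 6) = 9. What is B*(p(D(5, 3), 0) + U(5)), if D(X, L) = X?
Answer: -42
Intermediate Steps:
B = -3/2 (B = -6 + (½)*9 = -6 + 9/2 = -3/2 ≈ -1.5000)
p(P, I) = 5*I + 5*P (p(P, I) = 5*(I + P) = 5*I + 5*P)
B*(p(D(5, 3), 0) + U(5)) = -3*((5*0 + 5*5) + 3)/2 = -3*((0 + 25) + 3)/2 = -3*(25 + 3)/2 = -3/2*28 = -42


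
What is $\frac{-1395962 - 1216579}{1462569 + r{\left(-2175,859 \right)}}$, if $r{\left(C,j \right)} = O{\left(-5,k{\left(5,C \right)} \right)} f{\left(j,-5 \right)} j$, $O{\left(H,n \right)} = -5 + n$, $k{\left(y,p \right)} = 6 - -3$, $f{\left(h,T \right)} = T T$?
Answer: $- \frac{2612541}{1548469} \approx -1.6872$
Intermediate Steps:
$f{\left(h,T \right)} = T^{2}$
$k{\left(y,p \right)} = 9$ ($k{\left(y,p \right)} = 6 + 3 = 9$)
$r{\left(C,j \right)} = 100 j$ ($r{\left(C,j \right)} = \left(-5 + 9\right) \left(-5\right)^{2} j = 4 \cdot 25 j = 100 j$)
$\frac{-1395962 - 1216579}{1462569 + r{\left(-2175,859 \right)}} = \frac{-1395962 - 1216579}{1462569 + 100 \cdot 859} = - \frac{2612541}{1462569 + 85900} = - \frac{2612541}{1548469}$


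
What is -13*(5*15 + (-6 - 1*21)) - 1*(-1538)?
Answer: 914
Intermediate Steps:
-13*(5*15 + (-6 - 1*21)) - 1*(-1538) = -13*(75 + (-6 - 21)) + 1538 = -13*(75 - 27) + 1538 = -13*48 + 1538 = -624 + 1538 = 914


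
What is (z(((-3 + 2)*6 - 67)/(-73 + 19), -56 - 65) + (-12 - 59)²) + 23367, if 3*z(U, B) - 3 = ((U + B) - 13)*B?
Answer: 5468981/162 ≈ 33759.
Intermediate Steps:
z(U, B) = 1 + B*(-13 + B + U)/3 (z(U, B) = 1 + (((U + B) - 13)*B)/3 = 1 + (((B + U) - 13)*B)/3 = 1 + ((-13 + B + U)*B)/3 = 1 + (B*(-13 + B + U))/3 = 1 + B*(-13 + B + U)/3)
(z(((-3 + 2)*6 - 67)/(-73 + 19), -56 - 65) + (-12 - 59)²) + 23367 = ((1 - 13*(-56 - 65)/3 + (-56 - 65)²/3 + (-56 - 65)*(((-3 + 2)*6 - 67)/(-73 + 19))/3) + (-12 - 59)²) + 23367 = ((1 - 13/3*(-121) + (⅓)*(-121)² + (⅓)*(-121)*((-1*6 - 67)/(-54))) + (-71)²) + 23367 = ((1 + 1573/3 + (⅓)*14641 + (⅓)*(-121)*((-6 - 67)*(-1/54))) + 5041) + 23367 = ((1 + 1573/3 + 14641/3 + (⅓)*(-121)*(-73*(-1/54))) + 5041) + 23367 = ((1 + 1573/3 + 14641/3 + (⅓)*(-121)*(73/54)) + 5041) + 23367 = ((1 + 1573/3 + 14641/3 - 8833/162) + 5041) + 23367 = (866885/162 + 5041) + 23367 = 1683527/162 + 23367 = 5468981/162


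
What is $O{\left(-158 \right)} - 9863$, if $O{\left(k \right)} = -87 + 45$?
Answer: $-9905$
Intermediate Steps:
$O{\left(k \right)} = -42$
$O{\left(-158 \right)} - 9863 = -42 - 9863 = -9905$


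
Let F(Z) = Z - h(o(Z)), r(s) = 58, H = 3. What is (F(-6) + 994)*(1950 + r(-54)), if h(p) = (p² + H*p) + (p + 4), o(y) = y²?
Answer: -915648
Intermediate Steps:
h(p) = 4 + p² + 4*p (h(p) = (p² + 3*p) + (p + 4) = (p² + 3*p) + (4 + p) = 4 + p² + 4*p)
F(Z) = -4 + Z - Z⁴ - 4*Z² (F(Z) = Z - (4 + (Z²)² + 4*Z²) = Z - (4 + Z⁴ + 4*Z²) = Z + (-4 - Z⁴ - 4*Z²) = -4 + Z - Z⁴ - 4*Z²)
(F(-6) + 994)*(1950 + r(-54)) = ((-4 - 6 - 1*(-6)⁴ - 4*(-6)²) + 994)*(1950 + 58) = ((-4 - 6 - 1*1296 - 4*36) + 994)*2008 = ((-4 - 6 - 1296 - 144) + 994)*2008 = (-1450 + 994)*2008 = -456*2008 = -915648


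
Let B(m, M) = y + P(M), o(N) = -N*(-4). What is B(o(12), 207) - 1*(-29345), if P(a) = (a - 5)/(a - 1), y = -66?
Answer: 3015838/103 ≈ 29280.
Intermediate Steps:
P(a) = (-5 + a)/(-1 + a)
o(N) = 4*N
B(m, M) = -66 + (-5 + M)/(-1 + M)
B(o(12), 207) - 1*(-29345) = (61 - 65*207)/(-1 + 207) - 1*(-29345) = (61 - 13455)/206 + 29345 = (1/206)*(-13394) + 29345 = -6697/103 + 29345 = 3015838/103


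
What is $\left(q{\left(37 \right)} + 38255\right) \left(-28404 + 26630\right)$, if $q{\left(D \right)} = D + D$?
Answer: $-67995646$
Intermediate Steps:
$q{\left(D \right)} = 2 D$
$\left(q{\left(37 \right)} + 38255\right) \left(-28404 + 26630\right) = \left(2 \cdot 37 + 38255\right) \left(-28404 + 26630\right) = \left(74 + 38255\right) \left(-1774\right) = 38329 \left(-1774\right) = -67995646$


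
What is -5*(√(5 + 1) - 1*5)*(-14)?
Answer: -350 + 70*√6 ≈ -178.54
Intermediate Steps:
-5*(√(5 + 1) - 1*5)*(-14) = -5*(√6 - 5)*(-14) = -5*(-5 + √6)*(-14) = (25 - 5*√6)*(-14) = -350 + 70*√6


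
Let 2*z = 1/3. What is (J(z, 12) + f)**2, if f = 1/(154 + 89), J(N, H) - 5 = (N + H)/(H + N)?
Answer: 2128681/59049 ≈ 36.049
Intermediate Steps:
z = 1/6 (z = (1/2)/3 = (1/2)*(1/3) = 1/6 ≈ 0.16667)
J(N, H) = 6 (J(N, H) = 5 + (N + H)/(H + N) = 5 + (H + N)/(H + N) = 5 + 1 = 6)
f = 1/243 ≈ 0.0041152
(J(z, 12) + f)**2 = (6 + 1/243)**2 = (1459/243)**2 = 2128681/59049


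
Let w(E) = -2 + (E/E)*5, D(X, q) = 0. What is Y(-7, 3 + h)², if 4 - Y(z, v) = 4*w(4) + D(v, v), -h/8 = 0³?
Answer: 64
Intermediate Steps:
h = 0 (h = -8*0³ = -8*0 = 0)
w(E) = 3 (w(E) = -2 + 1*5 = -2 + 5 = 3)
Y(z, v) = -8 (Y(z, v) = 4 - (4*3 + 0) = 4 - (12 + 0) = 4 - 1*12 = 4 - 12 = -8)
Y(-7, 3 + h)² = (-8)² = 64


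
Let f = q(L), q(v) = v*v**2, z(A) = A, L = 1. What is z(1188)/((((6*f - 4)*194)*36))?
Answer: 33/388 ≈ 0.085052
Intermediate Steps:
q(v) = v**3
f = 1 (f = 1**3 = 1)
z(1188)/((((6*f - 4)*194)*36)) = 1188/((((6*1 - 4)*194)*36)) = 1188/((((6 - 4)*194)*36)) = 1188/(((2*194)*36)) = 1188/((388*36)) = 1188/13968 = 1188*(1/13968) = 33/388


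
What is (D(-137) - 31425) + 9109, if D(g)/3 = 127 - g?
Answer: -21524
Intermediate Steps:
D(g) = 381 - 3*g (D(g) = 3*(127 - g) = 381 - 3*g)
(D(-137) - 31425) + 9109 = ((381 - 3*(-137)) - 31425) + 9109 = ((381 + 411) - 31425) + 9109 = (792 - 31425) + 9109 = -30633 + 9109 = -21524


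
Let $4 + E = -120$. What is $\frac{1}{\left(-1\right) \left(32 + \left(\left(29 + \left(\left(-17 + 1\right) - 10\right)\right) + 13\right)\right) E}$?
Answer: $\frac{1}{5952} \approx 0.00016801$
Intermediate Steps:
$E = -124$ ($E = -4 - 120 = -124$)
$\frac{1}{\left(-1\right) \left(32 + \left(\left(29 + \left(\left(-17 + 1\right) - 10\right)\right) + 13\right)\right) E} = \frac{1}{\left(-1\right) \left(32 + \left(\left(29 + \left(\left(-17 + 1\right) - 10\right)\right) + 13\right)\right) \left(-124\right)} = \frac{1}{\left(-1\right) \left(32 + \left(\left(29 - 26\right) + 13\right)\right) \left(-124\right)} = \frac{1}{\left(-1\right) \left(32 + \left(3 + 13\right)\right) \left(-124\right)} = \frac{1}{\left(-1\right) \left(32 + 16\right) \left(-124\right)} = \frac{1}{\left(-1\right) 48 \left(-124\right)} = \frac{1}{\left(-1\right) \left(-5952\right)} = \frac{1}{5952}$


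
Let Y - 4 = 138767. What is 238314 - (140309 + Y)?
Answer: -40766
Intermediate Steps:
Y = 138771 (Y = 4 + 138767 = 138771)
238314 - (140309 + Y) = 238314 - (140309 + 138771) = 238314 - 1*279080 = 238314 - 279080 = -40766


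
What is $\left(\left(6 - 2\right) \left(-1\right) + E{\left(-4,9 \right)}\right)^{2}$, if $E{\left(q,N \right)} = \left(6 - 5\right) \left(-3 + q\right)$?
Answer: $121$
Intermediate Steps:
$E{\left(q,N \right)} = -3 + q$ ($E{\left(q,N \right)} = 1 \left(-3 + q\right) = -3 + q$)
$\left(\left(6 - 2\right) \left(-1\right) + E{\left(-4,9 \right)}\right)^{2} = \left(\left(6 - 2\right) \left(-1\right) - 7\right)^{2} = \left(4 \left(-1\right) - 7\right)^{2} = \left(-4 - 7\right)^{2} = \left(-11\right)^{2} = 121$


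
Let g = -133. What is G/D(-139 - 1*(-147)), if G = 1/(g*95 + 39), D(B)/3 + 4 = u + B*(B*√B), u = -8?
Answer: -1/102732976 - 2*√2/19262433 ≈ -1.5657e-7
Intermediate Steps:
D(B) = -36 + 3*B^(5/2) (D(B) = -12 + 3*(-8 + B*(B*√B)) = -12 + 3*(-8 + B*B^(3/2)) = -12 + 3*(-8 + B^(5/2)) = -12 + (-24 + 3*B^(5/2)) = -36 + 3*B^(5/2))
G = -1/12596 (G = 1/(-133*95 + 39) = 1/(-12635 + 39) = 1/(-12596) = -1/12596 ≈ -7.9390e-5)
G/D(-139 - 1*(-147)) = -1/(12596*(-36 + 3*(-139 - 1*(-147))^(5/2))) = -1/(12596*(-36 + 3*(-139 + 147)^(5/2))) = -1/(12596*(-36 + 3*8^(5/2))) = -1/(12596*(-36 + 3*(128*√2))) = -1/(12596*(-36 + 384*√2))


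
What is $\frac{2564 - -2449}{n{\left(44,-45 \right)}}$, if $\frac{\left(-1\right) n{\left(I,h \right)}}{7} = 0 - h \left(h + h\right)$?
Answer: $\frac{557}{3150} \approx 0.17683$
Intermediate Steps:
$n{\left(I,h \right)} = 14 h^{2}$ ($n{\left(I,h \right)} = - 7 \left(0 - h \left(h + h\right)\right) = - 7 \left(0 - h 2 h\right) = - 7 \left(0 - 2 h^{2}\right) = - 7 \left(- 2 h^{2}\right) = 14 h^{2}$)
$\frac{2564 - -2449}{n{\left(44,-45 \right)}} = \frac{2564 - -2449}{14 \left(-45\right)^{2}} = \frac{2564 + 2449}{14 \cdot 2025} = \frac{5013}{28350} = 5013 \cdot \frac{1}{28350} = \frac{557}{3150}$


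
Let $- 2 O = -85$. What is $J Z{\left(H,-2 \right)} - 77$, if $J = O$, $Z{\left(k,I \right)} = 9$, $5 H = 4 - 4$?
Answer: $\frac{611}{2} \approx 305.5$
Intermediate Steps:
$O = \frac{85}{2}$ ($O = \left(- \frac{1}{2}\right) \left(-85\right) = \frac{85}{2} \approx 42.5$)
$H = 0$ ($H = \frac{4 - 4}{5} = \frac{1}{5} \cdot 0 = 0$)
$J = \frac{85}{2} \approx 42.5$
$J Z{\left(H,-2 \right)} - 77 = \frac{85}{2} \cdot 9 - 77 = \frac{765}{2} - 77 = \frac{611}{2}$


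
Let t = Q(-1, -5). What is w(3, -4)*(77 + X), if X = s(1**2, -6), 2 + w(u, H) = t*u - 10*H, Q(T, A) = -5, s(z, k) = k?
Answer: 1633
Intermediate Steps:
t = -5
w(u, H) = -2 - 10*H - 5*u (w(u, H) = -2 + (-5*u - 10*H) = -2 + (-10*H - 5*u) = -2 - 10*H - 5*u)
X = -6
w(3, -4)*(77 + X) = (-2 - 10*(-4) - 5*3)*(77 - 6) = (-2 + 40 - 15)*71 = 23*71 = 1633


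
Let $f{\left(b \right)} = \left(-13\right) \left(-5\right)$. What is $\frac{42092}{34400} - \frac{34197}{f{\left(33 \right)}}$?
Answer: $- \frac{58682041}{111800} \approx -524.88$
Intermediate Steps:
$f{\left(b \right)} = 65$
$\frac{42092}{34400} - \frac{34197}{f{\left(33 \right)}} = \frac{42092}{34400} - \frac{34197}{65} = 42092 \cdot \frac{1}{34400} - \frac{34197}{65} = \frac{10523}{8600} - \frac{34197}{65} = - \frac{58682041}{111800}$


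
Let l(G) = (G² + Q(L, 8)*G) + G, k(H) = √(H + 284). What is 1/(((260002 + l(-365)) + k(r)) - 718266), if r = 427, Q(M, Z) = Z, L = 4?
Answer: -4156/1364514535 - 3*√79/107796648265 ≈ -3.0460e-6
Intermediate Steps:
k(H) = √(284 + H)
l(G) = G² + 9*G (l(G) = (G² + 8*G) + G = G² + 9*G)
1/(((260002 + l(-365)) + k(r)) - 718266) = 1/(((260002 - 365*(9 - 365)) + √(284 + 427)) - 718266) = 1/(((260002 - 365*(-356)) + √711) - 718266) = 1/(((260002 + 129940) + 3*√79) - 718266) = 1/((389942 + 3*√79) - 718266) = 1/(-328324 + 3*√79)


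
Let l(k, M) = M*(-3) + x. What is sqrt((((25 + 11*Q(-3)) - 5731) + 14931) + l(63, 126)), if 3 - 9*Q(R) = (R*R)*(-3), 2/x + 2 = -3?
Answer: sqrt(1998735)/15 ≈ 94.251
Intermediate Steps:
x = -2/5 (x = 2/(-2 - 3) = 2/(-5) = 2*(-1/5) = -2/5 ≈ -0.40000)
Q(R) = 1/3 + R**2/3 (Q(R) = 1/3 - R*R*(-3)/9 = 1/3 - R**2*(-3)/9 = 1/3 - (-1)*R**2/3 = 1/3 + R**2/3)
l(k, M) = -2/5 - 3*M (l(k, M) = M*(-3) - 2/5 = -3*M - 2/5 = -2/5 - 3*M)
sqrt((((25 + 11*Q(-3)) - 5731) + 14931) + l(63, 126)) = sqrt((((25 + 11*(1/3 + (1/3)*(-3)**2)) - 5731) + 14931) + (-2/5 - 3*126)) = sqrt((((25 + 11*(1/3 + (1/3)*9)) - 5731) + 14931) + (-2/5 - 378)) = sqrt((((25 + 11*(1/3 + 3)) - 5731) + 14931) - 1892/5) = sqrt((((25 + 11*(10/3)) - 5731) + 14931) - 1892/5) = sqrt((((25 + 110/3) - 5731) + 14931) - 1892/5) = sqrt(((185/3 - 5731) + 14931) - 1892/5) = sqrt((-17008/3 + 14931) - 1892/5) = sqrt(27785/3 - 1892/5) = sqrt(133249/15) = sqrt(1998735)/15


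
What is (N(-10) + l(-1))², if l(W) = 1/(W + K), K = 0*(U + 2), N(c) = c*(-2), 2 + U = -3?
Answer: 361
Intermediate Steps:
U = -5 (U = -2 - 3 = -5)
N(c) = -2*c
K = 0 (K = 0*(-5 + 2) = 0*(-3) = 0)
l(W) = 1/W (l(W) = 1/(W + 0) = 1/W)
(N(-10) + l(-1))² = (-2*(-10) + 1/(-1))² = (20 - 1)² = 19² = 361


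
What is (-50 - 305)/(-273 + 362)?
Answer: -355/89 ≈ -3.9888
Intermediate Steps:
(-50 - 305)/(-273 + 362) = -355/89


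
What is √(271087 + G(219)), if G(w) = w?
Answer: √271306 ≈ 520.87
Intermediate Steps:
√(271087 + G(219)) = √(271087 + 219) = √271306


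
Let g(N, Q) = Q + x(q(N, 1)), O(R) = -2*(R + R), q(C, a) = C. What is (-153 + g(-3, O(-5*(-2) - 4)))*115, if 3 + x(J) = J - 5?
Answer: -21620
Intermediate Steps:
O(R) = -4*R
x(J) = -8 + J (x(J) = -3 + (J - 5) = -3 + (-5 + J) = -8 + J)
g(N, Q) = -8 + N + Q (g(N, Q) = Q + (-8 + N) = -8 + N + Q)
(-153 + g(-3, O(-5*(-2) - 4)))*115 = (-153 + (-8 - 3 - 4*(-5*(-2) - 4)))*115 = (-153 + (-8 - 3 - 4*(10 - 4)))*115 = (-153 + (-8 - 3 - 4*6))*115 = (-153 + (-8 - 3 - 24))*115 = (-153 - 35)*115 = -188*115 = -21620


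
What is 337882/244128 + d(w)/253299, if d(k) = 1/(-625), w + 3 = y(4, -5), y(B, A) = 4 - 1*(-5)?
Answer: 2971707372479/2147131190000 ≈ 1.3840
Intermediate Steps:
y(B, A) = 9 (y(B, A) = 4 + 5 = 9)
w = 6 (w = -3 + 9 = 6)
d(k) = -1/625
337882/244128 + d(w)/253299 = 337882/244128 - 1/625/253299 = 337882*(1/244128) - 1/625*1/253299 = 168941/122064 - 1/158311875 = 2971707372479/2147131190000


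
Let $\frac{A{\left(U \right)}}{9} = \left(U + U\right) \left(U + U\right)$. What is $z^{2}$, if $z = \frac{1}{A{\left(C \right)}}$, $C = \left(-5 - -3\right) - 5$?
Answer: $\frac{1}{3111696} \approx 3.2137 \cdot 10^{-7}$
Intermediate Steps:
$C = -7$ ($C = \left(-5 + 3\right) - 5 = -2 - 5 = -7$)
$A{\left(U \right)} = 36 U^{2}$ ($A{\left(U \right)} = 9 \left(U + U\right) \left(U + U\right) = 9 \cdot 2 U 2 U = 9 \cdot 4 U^{2} = 36 U^{2}$)
$z = \frac{1}{1764}$ ($z = \frac{1}{36 \left(-7\right)^{2}} = \frac{1}{36 \cdot 49} = \frac{1}{1764} \approx 0.00056689$)
$z^{2} = \left(\frac{1}{1764}\right)^{2} = \frac{1}{3111696}$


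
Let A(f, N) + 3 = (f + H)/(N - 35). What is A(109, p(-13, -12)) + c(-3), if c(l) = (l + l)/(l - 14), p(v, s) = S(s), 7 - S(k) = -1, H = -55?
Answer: -79/17 ≈ -4.6471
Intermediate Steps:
S(k) = 8 (S(k) = 7 - 1*(-1) = 7 + 1 = 8)
p(v, s) = 8
A(f, N) = -3 + (-55 + f)/(-35 + N) (A(f, N) = -3 + (f - 55)/(N - 35) = -3 + (-55 + f)/(-35 + N))
c(l) = 2*l/(-14 + l) (c(l) = (2*l)/(-14 + l) = 2*l/(-14 + l))
A(109, p(-13, -12)) + c(-3) = (50 + 109 - 3*8)/(-35 + 8) + 2*(-3)/(-14 - 3) = (50 + 109 - 24)/(-27) + 2*(-3)/(-17) = -1/27*135 + 2*(-3)*(-1/17) = -5 + 6/17 = -79/17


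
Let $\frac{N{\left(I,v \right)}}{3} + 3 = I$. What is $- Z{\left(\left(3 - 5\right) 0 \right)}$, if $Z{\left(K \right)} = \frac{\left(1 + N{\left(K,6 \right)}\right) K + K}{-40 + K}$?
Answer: $0$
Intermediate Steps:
$N{\left(I,v \right)} = -9 + 3 I$
$Z{\left(K \right)} = \frac{K + K \left(-8 + 3 K\right)}{-40 + K}$ ($Z{\left(K \right)} = \frac{\left(1 + \left(-9 + 3 K\right)\right) K + K}{-40 + K} = \frac{\left(-8 + 3 K\right) K + K}{-40 + K} = \frac{K \left(-8 + 3 K\right) + K}{-40 + K} = \frac{K + K \left(-8 + 3 K\right)}{-40 + K}$)
$- Z{\left(\left(3 - 5\right) 0 \right)} = - \frac{\left(3 - 5\right) 0 \left(-7 + 3 \left(3 - 5\right) 0\right)}{-40 + \left(3 - 5\right) 0} = - \frac{\left(-2\right) 0 \left(-7 + 3 \left(\left(-2\right) 0\right)\right)}{-40 - 0} = - \frac{0 \left(-7 + 3 \cdot 0\right)}{-40 + 0} = - \frac{0 \left(-7 + 0\right)}{-40} = - \frac{0 \left(-1\right) \left(-7\right)}{40} = \left(-1\right) 0 = 0$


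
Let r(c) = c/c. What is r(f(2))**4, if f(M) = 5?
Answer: 1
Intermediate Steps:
r(c) = 1
r(f(2))**4 = 1**4 = 1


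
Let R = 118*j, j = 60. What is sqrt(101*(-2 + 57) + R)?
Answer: 19*sqrt(35) ≈ 112.41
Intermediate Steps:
R = 7080 (R = 118*60 = 7080)
sqrt(101*(-2 + 57) + R) = sqrt(101*(-2 + 57) + 7080) = sqrt(101*55 + 7080) = sqrt(5555 + 7080) = sqrt(12635) = 19*sqrt(35)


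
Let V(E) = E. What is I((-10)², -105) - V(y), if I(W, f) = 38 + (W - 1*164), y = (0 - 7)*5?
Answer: 9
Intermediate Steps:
y = -35 (y = -7*5 = -35)
I(W, f) = -126 + W (I(W, f) = 38 + (W - 164) = 38 + (-164 + W) = -126 + W)
I((-10)², -105) - V(y) = (-126 + (-10)²) - 1*(-35) = (-126 + 100) + 35 = -26 + 35 = 9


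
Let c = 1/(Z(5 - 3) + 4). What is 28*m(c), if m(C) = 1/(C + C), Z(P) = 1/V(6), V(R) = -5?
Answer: 266/5 ≈ 53.200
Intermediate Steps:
Z(P) = -1/5 (Z(P) = 1/(-5) = -1/5)
c = 5/19 (c = 1/(-1/5 + 4) = 1/(19/5) = 5/19 ≈ 0.26316)
m(C) = 1/(2*C)
28*m(c) = 28*(1/(2*(5/19))) = 28*((1/2)*(19/5)) = 28*(19/10) = 266/5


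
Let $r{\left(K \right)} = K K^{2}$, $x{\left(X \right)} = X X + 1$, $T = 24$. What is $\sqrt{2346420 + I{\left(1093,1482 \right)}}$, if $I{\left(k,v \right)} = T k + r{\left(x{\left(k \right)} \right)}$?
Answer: $2 \sqrt{426247721967999413} \approx 1.3058 \cdot 10^{9}$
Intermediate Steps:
$x{\left(X \right)} = 1 + X^{2}$ ($x{\left(X \right)} = X^{2} + 1 = 1 + X^{2}$)
$r{\left(K \right)} = K^{3}$
$I{\left(k,v \right)} = \left(1 + k^{2}\right)^{3} + 24 k$ ($I{\left(k,v \right)} = 24 k + \left(1 + k^{2}\right)^{3} = \left(1 + k^{2}\right)^{3} + 24 k$)
$\sqrt{2346420 + I{\left(1093,1482 \right)}} = \sqrt{2346420 + \left(\left(1 + 1093^{2}\right)^{3} + 24 \cdot 1093\right)} = \sqrt{2346420 + \left(\left(1 + 1194649\right)^{3} + 26232\right)} = \sqrt{2346420 + \left(1194650^{3} + 26232\right)} = \sqrt{2346420 + \left(1704990887869625000 + 26232\right)} = \sqrt{2346420 + 1704990887869651232} = \sqrt{1704990887871997652} = 2 \sqrt{426247721967999413}$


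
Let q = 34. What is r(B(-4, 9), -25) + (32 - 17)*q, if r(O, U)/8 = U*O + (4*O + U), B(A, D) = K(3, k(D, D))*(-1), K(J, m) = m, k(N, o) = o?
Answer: 1822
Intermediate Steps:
B(A, D) = -D (B(A, D) = D*(-1) = -D)
r(O, U) = 8*U + 32*O + 8*O*U (r(O, U) = 8*(U*O + (4*O + U)) = 8*(O*U + (U + 4*O)) = 8*(U + 4*O + O*U) = 8*U + 32*O + 8*O*U)
r(B(-4, 9), -25) + (32 - 17)*q = (8*(-25) + 32*(-1*9) + 8*(-1*9)*(-25)) + (32 - 17)*34 = (-200 + 32*(-9) + 8*(-9)*(-25)) + 15*34 = (-200 - 288 + 1800) + 510 = 1312 + 510 = 1822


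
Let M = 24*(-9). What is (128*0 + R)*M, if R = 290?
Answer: -62640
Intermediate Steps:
M = -216
(128*0 + R)*M = (128*0 + 290)*(-216) = (0 + 290)*(-216) = 290*(-216) = -62640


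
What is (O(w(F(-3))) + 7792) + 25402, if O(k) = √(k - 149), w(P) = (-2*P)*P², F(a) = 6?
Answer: 33194 + I*√581 ≈ 33194.0 + 24.104*I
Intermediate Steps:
w(P) = -2*P³
O(k) = √(-149 + k)
(O(w(F(-3))) + 7792) + 25402 = (√(-149 - 2*6³) + 7792) + 25402 = (√(-149 - 2*216) + 7792) + 25402 = (√(-149 - 432) + 7792) + 25402 = (√(-581) + 7792) + 25402 = (I*√581 + 7792) + 25402 = (7792 + I*√581) + 25402 = 33194 + I*√581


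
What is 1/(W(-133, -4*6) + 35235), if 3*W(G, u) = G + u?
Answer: 3/105548 ≈ 2.8423e-5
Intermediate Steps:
W(G, u) = G/3 + u/3 (W(G, u) = (G + u)/3 = G/3 + u/3)
1/(W(-133, -4*6) + 35235) = 1/(((1/3)*(-133) + (-4*6)/3) + 35235) = 1/((-133/3 + (1/3)*(-24)) + 35235) = 1/((-133/3 - 8) + 35235) = 1/(-157/3 + 35235) = 1/(105548/3) = 3/105548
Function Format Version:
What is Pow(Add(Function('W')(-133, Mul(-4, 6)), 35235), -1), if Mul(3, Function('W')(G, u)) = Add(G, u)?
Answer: Rational(3, 105548) ≈ 2.8423e-5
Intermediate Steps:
Function('W')(G, u) = Add(Mul(Rational(1, 3), G), Mul(Rational(1, 3), u)) (Function('W')(G, u) = Mul(Rational(1, 3), Add(G, u)) = Add(Mul(Rational(1, 3), G), Mul(Rational(1, 3), u)))
Pow(Add(Function('W')(-133, Mul(-4, 6)), 35235), -1) = Pow(Add(Add(Mul(Rational(1, 3), -133), Mul(Rational(1, 3), Mul(-4, 6))), 35235), -1) = Pow(Add(Add(Rational(-133, 3), Mul(Rational(1, 3), -24)), 35235), -1) = Pow(Add(Add(Rational(-133, 3), -8), 35235), -1) = Pow(Add(Rational(-157, 3), 35235), -1) = Pow(Rational(105548, 3), -1) = Rational(3, 105548)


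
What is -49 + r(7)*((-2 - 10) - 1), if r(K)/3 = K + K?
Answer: -595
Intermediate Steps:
r(K) = 6*K (r(K) = 3*(K + K) = 3*(2*K) = 6*K)
-49 + r(7)*((-2 - 10) - 1) = -49 + (6*7)*((-2 - 10) - 1) = -49 + 42*(-12 - 1) = -49 + 42*(-13) = -49 - 546 = -595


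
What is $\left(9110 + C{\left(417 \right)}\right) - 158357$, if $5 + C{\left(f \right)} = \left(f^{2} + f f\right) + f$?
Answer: $198943$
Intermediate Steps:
$C{\left(f \right)} = -5 + f + 2 f^{2}$ ($C{\left(f \right)} = -5 + \left(\left(f^{2} + f f\right) + f\right) = -5 + \left(\left(f^{2} + f^{2}\right) + f\right) = -5 + \left(2 f^{2} + f\right) = -5 + \left(f + 2 f^{2}\right) = -5 + f + 2 f^{2}$)
$\left(9110 + C{\left(417 \right)}\right) - 158357 = \left(9110 + \left(-5 + 417 + 2 \cdot 417^{2}\right)\right) - 158357 = \left(9110 + \left(-5 + 417 + 2 \cdot 173889\right)\right) + \left(\left(-53396 + 15433\right) - 120394\right) = \left(9110 + \left(-5 + 417 + 347778\right)\right) - 158357 = \left(9110 + 348190\right) - 158357 = 357300 - 158357 = 198943$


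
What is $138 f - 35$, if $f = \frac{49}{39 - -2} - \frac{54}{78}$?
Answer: $\frac{18329}{533} \approx 34.388$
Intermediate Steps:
$f = \frac{268}{533}$ ($f = \frac{49}{39 + 2} - \frac{9}{13} = \frac{49}{41} - \frac{9}{13} = \frac{268}{533} \approx 0.50281$)
$138 f - 35 = 138 \cdot \frac{268}{533} - 35 = \frac{36984}{533} - 35 = \frac{18329}{533}$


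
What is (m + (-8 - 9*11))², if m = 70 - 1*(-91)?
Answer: 2916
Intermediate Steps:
m = 161 (m = 70 + 91 = 161)
(m + (-8 - 9*11))² = (161 + (-8 - 9*11))² = (161 + (-8 - 99))² = (161 - 107)² = 54² = 2916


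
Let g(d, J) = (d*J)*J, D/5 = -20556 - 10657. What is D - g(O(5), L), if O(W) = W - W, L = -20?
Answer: -156065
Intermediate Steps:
O(W) = 0
D = -156065 (D = 5*(-20556 - 10657) = 5*(-31213) = -156065)
g(d, J) = d*J**2 (g(d, J) = (J*d)*J = d*J**2)
D - g(O(5), L) = -156065 - 0*(-20)**2 = -156065 - 0*400 = -156065 - 1*0 = -156065 + 0 = -156065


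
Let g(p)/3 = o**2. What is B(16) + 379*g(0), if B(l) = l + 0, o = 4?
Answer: 18208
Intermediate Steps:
g(p) = 48 (g(p) = 3*4**2 = 3*16 = 48)
B(l) = l
B(16) + 379*g(0) = 16 + 379*48 = 16 + 18192 = 18208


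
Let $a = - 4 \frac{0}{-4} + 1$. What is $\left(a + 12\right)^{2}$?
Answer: $169$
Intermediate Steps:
$a = 1$ ($a = - 4 \cdot 0 \left(- \frac{1}{4}\right) + 1 = \left(-4\right) 0 + 1 = 0 + 1 = 1$)
$\left(a + 12\right)^{2} = \left(1 + 12\right)^{2} = 13^{2} = 169$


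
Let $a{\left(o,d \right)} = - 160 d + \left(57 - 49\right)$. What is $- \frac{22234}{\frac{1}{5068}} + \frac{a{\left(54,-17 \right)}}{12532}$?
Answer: $- \frac{353032429614}{3133} \approx -1.1268 \cdot 10^{8}$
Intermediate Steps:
$a{\left(o,d \right)} = 8 - 160 d$ ($a{\left(o,d \right)} = - 160 d + \left(57 - 49\right) = - 160 d + 8 = 8 - 160 d$)
$- \frac{22234}{\frac{1}{5068}} + \frac{a{\left(54,-17 \right)}}{12532} = - \frac{22234}{\frac{1}{5068}} + \frac{8 - -2720}{12532} = - 22234 \frac{1}{\frac{1}{5068}} + \left(8 + 2720\right) \frac{1}{12532} = \left(-22234\right) 5068 + 2728 \cdot \frac{1}{12532} = -112681912 + \frac{682}{3133} = - \frac{353032429614}{3133}$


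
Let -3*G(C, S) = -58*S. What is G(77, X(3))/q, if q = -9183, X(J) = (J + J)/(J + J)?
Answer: -58/27549 ≈ -0.0021053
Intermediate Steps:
X(J) = 1 (X(J) = (2*J)/((2*J)) = (2*J)*(1/(2*J)) = 1)
G(C, S) = 58*S/3 (G(C, S) = -(-58)*S/3 = 58*S/3)
G(77, X(3))/q = ((58/3)*1)/(-9183) = (58/3)*(-1/9183) = -58/27549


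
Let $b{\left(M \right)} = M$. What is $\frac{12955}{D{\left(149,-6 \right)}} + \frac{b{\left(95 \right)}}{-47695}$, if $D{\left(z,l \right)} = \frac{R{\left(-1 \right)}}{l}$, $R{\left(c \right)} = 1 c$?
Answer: $\frac{741466451}{9539} \approx 77730.0$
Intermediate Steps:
$R{\left(c \right)} = c$
$D{\left(z,l \right)} = - \frac{1}{l}$
$\frac{12955}{D{\left(149,-6 \right)}} + \frac{b{\left(95 \right)}}{-47695} = \frac{12955}{\left(-1\right) \frac{1}{-6}} + \frac{95}{-47695} = \frac{12955}{\left(-1\right) \left(- \frac{1}{6}\right)} + 95 \left(- \frac{1}{47695}\right) = 12955 \frac{1}{\frac{1}{6}} - \frac{19}{9539} = 12955 \cdot 6 - \frac{19}{9539} = 77730 - \frac{19}{9539} = \frac{741466451}{9539}$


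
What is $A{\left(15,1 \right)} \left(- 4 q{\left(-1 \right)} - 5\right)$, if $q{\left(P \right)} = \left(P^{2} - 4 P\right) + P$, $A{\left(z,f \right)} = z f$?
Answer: $-315$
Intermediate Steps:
$A{\left(z,f \right)} = f z$
$q{\left(P \right)} = P^{2} - 3 P$
$A{\left(15,1 \right)} \left(- 4 q{\left(-1 \right)} - 5\right) = 1 \cdot 15 \left(- 4 \left(- (-3 - 1)\right) - 5\right) = 15 \left(- 4 \left(\left(-1\right) \left(-4\right)\right) - 5\right) = 15 \left(\left(-4\right) 4 - 5\right) = 15 \left(-16 - 5\right) = 15 \left(-21\right) = -315$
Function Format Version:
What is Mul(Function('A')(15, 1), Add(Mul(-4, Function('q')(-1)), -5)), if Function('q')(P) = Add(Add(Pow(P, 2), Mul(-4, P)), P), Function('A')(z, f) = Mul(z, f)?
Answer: -315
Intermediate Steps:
Function('A')(z, f) = Mul(f, z)
Function('q')(P) = Add(Pow(P, 2), Mul(-3, P))
Mul(Function('A')(15, 1), Add(Mul(-4, Function('q')(-1)), -5)) = Mul(Mul(1, 15), Add(Mul(-4, Mul(-1, Add(-3, -1))), -5)) = Mul(15, Add(Mul(-4, Mul(-1, -4)), -5)) = Mul(15, Add(Mul(-4, 4), -5)) = Mul(15, Add(-16, -5)) = Mul(15, -21) = -315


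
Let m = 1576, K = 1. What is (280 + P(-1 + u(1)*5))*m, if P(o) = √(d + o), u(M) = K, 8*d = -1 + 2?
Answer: 441280 + 394*√66 ≈ 4.4448e+5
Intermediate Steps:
d = ⅛ (d = (-1 + 2)/8 = (⅛)*1 = ⅛ ≈ 0.12500)
u(M) = 1
P(o) = √(⅛ + o)
(280 + P(-1 + u(1)*5))*m = (280 + √(2 + 16*(-1 + 1*5))/4)*1576 = (280 + √(2 + 16*(-1 + 5))/4)*1576 = (280 + √(2 + 16*4)/4)*1576 = (280 + √(2 + 64)/4)*1576 = (280 + √66/4)*1576 = 441280 + 394*√66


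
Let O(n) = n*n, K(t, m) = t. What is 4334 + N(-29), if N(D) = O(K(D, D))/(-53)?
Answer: 228861/53 ≈ 4318.1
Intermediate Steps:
O(n) = n²
N(D) = -D²/53 (N(D) = D²/(-53) = D²*(-1/53) = -D²/53)
4334 + N(-29) = 4334 - 1/53*(-29)² = 4334 - 1/53*841 = 4334 - 841/53 = 228861/53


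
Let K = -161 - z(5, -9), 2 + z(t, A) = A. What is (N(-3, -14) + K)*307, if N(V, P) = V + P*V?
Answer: -34077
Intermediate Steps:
z(t, A) = -2 + A
K = -150 (K = -161 - (-2 - 9) = -161 - 1*(-11) = -161 + 11 = -150)
(N(-3, -14) + K)*307 = (-3*(1 - 14) - 150)*307 = (-3*(-13) - 150)*307 = (39 - 150)*307 = -111*307 = -34077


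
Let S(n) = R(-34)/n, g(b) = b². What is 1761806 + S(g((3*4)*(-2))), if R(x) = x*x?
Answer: 253700353/144 ≈ 1.7618e+6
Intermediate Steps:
R(x) = x²
S(n) = 1156/n (S(n) = (-34)²/n = 1156/n)
1761806 + S(g((3*4)*(-2))) = 1761806 + 1156/(((3*4)*(-2))²) = 1761806 + 1156/((12*(-2))²) = 1761806 + 1156/((-24)²) = 1761806 + 1156/576 = 1761806 + 1156*(1/576) = 1761806 + 289/144 = 253700353/144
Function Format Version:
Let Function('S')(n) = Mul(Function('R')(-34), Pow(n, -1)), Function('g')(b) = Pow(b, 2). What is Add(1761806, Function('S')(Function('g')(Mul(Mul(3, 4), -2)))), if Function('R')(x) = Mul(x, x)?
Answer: Rational(253700353, 144) ≈ 1.7618e+6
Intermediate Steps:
Function('R')(x) = Pow(x, 2)
Function('S')(n) = Mul(1156, Pow(n, -1)) (Function('S')(n) = Mul(Pow(-34, 2), Pow(n, -1)) = Mul(1156, Pow(n, -1)))
Add(1761806, Function('S')(Function('g')(Mul(Mul(3, 4), -2)))) = Add(1761806, Mul(1156, Pow(Pow(Mul(Mul(3, 4), -2), 2), -1))) = Add(1761806, Mul(1156, Pow(Pow(Mul(12, -2), 2), -1))) = Add(1761806, Mul(1156, Pow(Pow(-24, 2), -1))) = Add(1761806, Mul(1156, Pow(576, -1))) = Add(1761806, Mul(1156, Rational(1, 576))) = Add(1761806, Rational(289, 144)) = Rational(253700353, 144)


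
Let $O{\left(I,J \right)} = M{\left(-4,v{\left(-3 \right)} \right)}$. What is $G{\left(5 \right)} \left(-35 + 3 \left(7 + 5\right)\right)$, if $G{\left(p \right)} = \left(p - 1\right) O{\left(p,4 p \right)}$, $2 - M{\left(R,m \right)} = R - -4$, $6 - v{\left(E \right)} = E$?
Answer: $8$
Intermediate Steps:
$v{\left(E \right)} = 6 - E$
$M{\left(R,m \right)} = -2 - R$ ($M{\left(R,m \right)} = 2 - \left(R - -4\right) = 2 - \left(R + 4\right) = 2 - \left(4 + R\right) = -2 - R$)
$O{\left(I,J \right)} = 2$ ($O{\left(I,J \right)} = -2 - -4 = -2 + 4 = 2$)
$G{\left(p \right)} = -2 + 2 p$ ($G{\left(p \right)} = \left(p - 1\right) 2 = \left(-1 + p\right) 2 = -2 + 2 p$)
$G{\left(5 \right)} \left(-35 + 3 \left(7 + 5\right)\right) = \left(-2 + 2 \cdot 5\right) \left(-35 + 3 \left(7 + 5\right)\right) = \left(-2 + 10\right) \left(-35 + 3 \cdot 12\right) = 8 \left(-35 + 36\right) = 8 \cdot 1 = 8$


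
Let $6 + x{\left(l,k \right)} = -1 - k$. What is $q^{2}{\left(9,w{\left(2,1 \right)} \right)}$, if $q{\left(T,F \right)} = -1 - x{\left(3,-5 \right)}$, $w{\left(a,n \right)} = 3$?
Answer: $1$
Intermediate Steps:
$x{\left(l,k \right)} = -7 - k$ ($x{\left(l,k \right)} = -6 - \left(1 + k\right) = -7 - k$)
$q{\left(T,F \right)} = 1$ ($q{\left(T,F \right)} = -1 - \left(-7 - -5\right) = -1 - \left(-7 + 5\right) = -1 - -2 = -1 + 2 = 1$)
$q^{2}{\left(9,w{\left(2,1 \right)} \right)} = 1^{2} = 1$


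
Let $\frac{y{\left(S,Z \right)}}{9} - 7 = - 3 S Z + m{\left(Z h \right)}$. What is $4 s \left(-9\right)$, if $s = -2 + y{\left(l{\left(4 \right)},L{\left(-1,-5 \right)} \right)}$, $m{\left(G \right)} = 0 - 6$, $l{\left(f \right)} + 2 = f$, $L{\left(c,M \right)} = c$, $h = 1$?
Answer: $-2196$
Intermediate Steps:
$l{\left(f \right)} = -2 + f$
$m{\left(G \right)} = -6$ ($m{\left(G \right)} = 0 - 6 = -6$)
$y{\left(S,Z \right)} = 9 - 27 S Z$ ($y{\left(S,Z \right)} = 63 + 9 \left(- 3 S Z - 6\right) = 63 + 9 \left(-6 - 3 S Z\right) = 63 - \left(54 + 27 S Z\right) = 9 - 27 S Z$)
$s = 61$ ($s = -2 - \left(-9 + 27 \left(-2 + 4\right) \left(-1\right)\right) = -2 - \left(-9 + 54 \left(-1\right)\right) = -2 + \left(9 + 54\right) = -2 + 63 = 61$)
$4 s \left(-9\right) = 4 \cdot 61 \left(-9\right) = 244 \left(-9\right) = -2196$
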